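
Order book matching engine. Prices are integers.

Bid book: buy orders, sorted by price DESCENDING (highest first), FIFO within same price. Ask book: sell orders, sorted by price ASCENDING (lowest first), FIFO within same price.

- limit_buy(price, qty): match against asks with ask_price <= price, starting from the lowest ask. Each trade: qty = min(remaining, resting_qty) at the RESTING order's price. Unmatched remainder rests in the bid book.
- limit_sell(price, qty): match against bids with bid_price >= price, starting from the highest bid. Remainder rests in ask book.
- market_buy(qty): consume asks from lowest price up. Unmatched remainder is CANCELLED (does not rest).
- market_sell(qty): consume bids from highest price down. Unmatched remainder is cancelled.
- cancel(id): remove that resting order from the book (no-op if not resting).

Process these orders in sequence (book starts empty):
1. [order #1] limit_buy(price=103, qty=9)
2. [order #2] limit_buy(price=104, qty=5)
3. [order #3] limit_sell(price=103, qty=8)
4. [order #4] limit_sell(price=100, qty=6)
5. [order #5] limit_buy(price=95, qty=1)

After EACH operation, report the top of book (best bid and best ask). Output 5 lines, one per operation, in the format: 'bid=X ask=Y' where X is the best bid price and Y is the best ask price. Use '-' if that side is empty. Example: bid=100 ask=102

After op 1 [order #1] limit_buy(price=103, qty=9): fills=none; bids=[#1:9@103] asks=[-]
After op 2 [order #2] limit_buy(price=104, qty=5): fills=none; bids=[#2:5@104 #1:9@103] asks=[-]
After op 3 [order #3] limit_sell(price=103, qty=8): fills=#2x#3:5@104 #1x#3:3@103; bids=[#1:6@103] asks=[-]
After op 4 [order #4] limit_sell(price=100, qty=6): fills=#1x#4:6@103; bids=[-] asks=[-]
After op 5 [order #5] limit_buy(price=95, qty=1): fills=none; bids=[#5:1@95] asks=[-]

Answer: bid=103 ask=-
bid=104 ask=-
bid=103 ask=-
bid=- ask=-
bid=95 ask=-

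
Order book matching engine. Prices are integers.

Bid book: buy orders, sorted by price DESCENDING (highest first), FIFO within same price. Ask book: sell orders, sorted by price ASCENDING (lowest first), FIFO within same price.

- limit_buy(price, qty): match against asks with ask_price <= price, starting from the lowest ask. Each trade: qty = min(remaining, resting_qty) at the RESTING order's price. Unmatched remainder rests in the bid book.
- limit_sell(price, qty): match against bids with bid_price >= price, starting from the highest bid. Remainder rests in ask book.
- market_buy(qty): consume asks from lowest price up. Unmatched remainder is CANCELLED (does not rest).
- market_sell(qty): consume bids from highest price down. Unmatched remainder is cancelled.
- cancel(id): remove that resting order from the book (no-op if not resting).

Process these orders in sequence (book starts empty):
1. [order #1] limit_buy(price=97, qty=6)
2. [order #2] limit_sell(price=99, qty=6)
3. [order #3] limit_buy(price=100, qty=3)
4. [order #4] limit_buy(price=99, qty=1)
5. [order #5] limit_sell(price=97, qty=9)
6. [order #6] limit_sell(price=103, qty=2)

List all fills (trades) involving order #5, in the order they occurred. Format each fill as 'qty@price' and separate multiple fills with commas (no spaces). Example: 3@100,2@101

Answer: 6@97

Derivation:
After op 1 [order #1] limit_buy(price=97, qty=6): fills=none; bids=[#1:6@97] asks=[-]
After op 2 [order #2] limit_sell(price=99, qty=6): fills=none; bids=[#1:6@97] asks=[#2:6@99]
After op 3 [order #3] limit_buy(price=100, qty=3): fills=#3x#2:3@99; bids=[#1:6@97] asks=[#2:3@99]
After op 4 [order #4] limit_buy(price=99, qty=1): fills=#4x#2:1@99; bids=[#1:6@97] asks=[#2:2@99]
After op 5 [order #5] limit_sell(price=97, qty=9): fills=#1x#5:6@97; bids=[-] asks=[#5:3@97 #2:2@99]
After op 6 [order #6] limit_sell(price=103, qty=2): fills=none; bids=[-] asks=[#5:3@97 #2:2@99 #6:2@103]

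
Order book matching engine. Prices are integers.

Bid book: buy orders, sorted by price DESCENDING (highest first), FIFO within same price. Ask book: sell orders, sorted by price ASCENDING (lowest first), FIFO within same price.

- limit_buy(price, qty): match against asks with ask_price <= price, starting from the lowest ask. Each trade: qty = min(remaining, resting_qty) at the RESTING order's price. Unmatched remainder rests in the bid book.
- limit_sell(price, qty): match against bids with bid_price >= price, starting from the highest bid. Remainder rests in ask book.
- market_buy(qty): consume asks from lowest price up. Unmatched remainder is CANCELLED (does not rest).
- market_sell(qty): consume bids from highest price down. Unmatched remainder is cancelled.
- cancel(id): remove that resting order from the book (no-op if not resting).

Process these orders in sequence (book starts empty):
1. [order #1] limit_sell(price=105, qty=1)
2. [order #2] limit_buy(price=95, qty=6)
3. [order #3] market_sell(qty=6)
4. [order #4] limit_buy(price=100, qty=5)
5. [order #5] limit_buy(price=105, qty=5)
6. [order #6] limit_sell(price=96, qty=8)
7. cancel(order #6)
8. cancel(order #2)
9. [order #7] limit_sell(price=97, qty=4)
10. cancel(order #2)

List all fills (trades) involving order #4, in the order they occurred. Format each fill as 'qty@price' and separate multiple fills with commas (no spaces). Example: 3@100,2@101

Answer: 4@100,1@100

Derivation:
After op 1 [order #1] limit_sell(price=105, qty=1): fills=none; bids=[-] asks=[#1:1@105]
After op 2 [order #2] limit_buy(price=95, qty=6): fills=none; bids=[#2:6@95] asks=[#1:1@105]
After op 3 [order #3] market_sell(qty=6): fills=#2x#3:6@95; bids=[-] asks=[#1:1@105]
After op 4 [order #4] limit_buy(price=100, qty=5): fills=none; bids=[#4:5@100] asks=[#1:1@105]
After op 5 [order #5] limit_buy(price=105, qty=5): fills=#5x#1:1@105; bids=[#5:4@105 #4:5@100] asks=[-]
After op 6 [order #6] limit_sell(price=96, qty=8): fills=#5x#6:4@105 #4x#6:4@100; bids=[#4:1@100] asks=[-]
After op 7 cancel(order #6): fills=none; bids=[#4:1@100] asks=[-]
After op 8 cancel(order #2): fills=none; bids=[#4:1@100] asks=[-]
After op 9 [order #7] limit_sell(price=97, qty=4): fills=#4x#7:1@100; bids=[-] asks=[#7:3@97]
After op 10 cancel(order #2): fills=none; bids=[-] asks=[#7:3@97]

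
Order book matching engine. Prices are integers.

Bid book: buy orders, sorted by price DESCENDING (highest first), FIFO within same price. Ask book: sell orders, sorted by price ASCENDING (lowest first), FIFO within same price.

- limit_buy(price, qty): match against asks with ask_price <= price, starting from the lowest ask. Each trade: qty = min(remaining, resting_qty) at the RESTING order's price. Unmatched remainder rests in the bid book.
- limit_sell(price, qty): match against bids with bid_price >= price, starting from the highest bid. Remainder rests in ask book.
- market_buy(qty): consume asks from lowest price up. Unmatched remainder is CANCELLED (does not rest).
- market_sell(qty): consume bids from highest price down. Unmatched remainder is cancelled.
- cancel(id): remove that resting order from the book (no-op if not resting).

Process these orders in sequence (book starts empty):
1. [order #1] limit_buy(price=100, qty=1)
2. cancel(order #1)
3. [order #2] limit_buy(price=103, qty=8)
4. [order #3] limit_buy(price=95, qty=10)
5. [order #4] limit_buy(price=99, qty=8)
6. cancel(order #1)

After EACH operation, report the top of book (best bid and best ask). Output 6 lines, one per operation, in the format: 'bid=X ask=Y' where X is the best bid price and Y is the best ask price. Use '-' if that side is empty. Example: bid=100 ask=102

Answer: bid=100 ask=-
bid=- ask=-
bid=103 ask=-
bid=103 ask=-
bid=103 ask=-
bid=103 ask=-

Derivation:
After op 1 [order #1] limit_buy(price=100, qty=1): fills=none; bids=[#1:1@100] asks=[-]
After op 2 cancel(order #1): fills=none; bids=[-] asks=[-]
After op 3 [order #2] limit_buy(price=103, qty=8): fills=none; bids=[#2:8@103] asks=[-]
After op 4 [order #3] limit_buy(price=95, qty=10): fills=none; bids=[#2:8@103 #3:10@95] asks=[-]
After op 5 [order #4] limit_buy(price=99, qty=8): fills=none; bids=[#2:8@103 #4:8@99 #3:10@95] asks=[-]
After op 6 cancel(order #1): fills=none; bids=[#2:8@103 #4:8@99 #3:10@95] asks=[-]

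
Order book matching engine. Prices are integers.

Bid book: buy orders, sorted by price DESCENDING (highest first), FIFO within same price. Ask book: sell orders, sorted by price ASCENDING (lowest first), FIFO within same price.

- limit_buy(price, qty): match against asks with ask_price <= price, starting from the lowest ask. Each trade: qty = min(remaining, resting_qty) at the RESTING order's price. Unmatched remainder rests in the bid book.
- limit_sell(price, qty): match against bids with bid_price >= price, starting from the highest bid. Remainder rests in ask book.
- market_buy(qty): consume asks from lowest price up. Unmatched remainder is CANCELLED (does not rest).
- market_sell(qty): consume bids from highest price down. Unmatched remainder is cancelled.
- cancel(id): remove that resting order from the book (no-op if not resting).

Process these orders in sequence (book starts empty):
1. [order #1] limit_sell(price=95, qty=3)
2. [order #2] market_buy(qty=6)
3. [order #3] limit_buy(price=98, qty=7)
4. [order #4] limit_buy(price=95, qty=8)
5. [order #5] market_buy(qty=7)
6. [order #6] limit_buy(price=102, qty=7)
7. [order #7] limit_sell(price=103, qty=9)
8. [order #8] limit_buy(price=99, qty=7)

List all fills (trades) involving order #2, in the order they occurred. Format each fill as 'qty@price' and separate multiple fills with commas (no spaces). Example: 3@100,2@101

After op 1 [order #1] limit_sell(price=95, qty=3): fills=none; bids=[-] asks=[#1:3@95]
After op 2 [order #2] market_buy(qty=6): fills=#2x#1:3@95; bids=[-] asks=[-]
After op 3 [order #3] limit_buy(price=98, qty=7): fills=none; bids=[#3:7@98] asks=[-]
After op 4 [order #4] limit_buy(price=95, qty=8): fills=none; bids=[#3:7@98 #4:8@95] asks=[-]
After op 5 [order #5] market_buy(qty=7): fills=none; bids=[#3:7@98 #4:8@95] asks=[-]
After op 6 [order #6] limit_buy(price=102, qty=7): fills=none; bids=[#6:7@102 #3:7@98 #4:8@95] asks=[-]
After op 7 [order #7] limit_sell(price=103, qty=9): fills=none; bids=[#6:7@102 #3:7@98 #4:8@95] asks=[#7:9@103]
After op 8 [order #8] limit_buy(price=99, qty=7): fills=none; bids=[#6:7@102 #8:7@99 #3:7@98 #4:8@95] asks=[#7:9@103]

Answer: 3@95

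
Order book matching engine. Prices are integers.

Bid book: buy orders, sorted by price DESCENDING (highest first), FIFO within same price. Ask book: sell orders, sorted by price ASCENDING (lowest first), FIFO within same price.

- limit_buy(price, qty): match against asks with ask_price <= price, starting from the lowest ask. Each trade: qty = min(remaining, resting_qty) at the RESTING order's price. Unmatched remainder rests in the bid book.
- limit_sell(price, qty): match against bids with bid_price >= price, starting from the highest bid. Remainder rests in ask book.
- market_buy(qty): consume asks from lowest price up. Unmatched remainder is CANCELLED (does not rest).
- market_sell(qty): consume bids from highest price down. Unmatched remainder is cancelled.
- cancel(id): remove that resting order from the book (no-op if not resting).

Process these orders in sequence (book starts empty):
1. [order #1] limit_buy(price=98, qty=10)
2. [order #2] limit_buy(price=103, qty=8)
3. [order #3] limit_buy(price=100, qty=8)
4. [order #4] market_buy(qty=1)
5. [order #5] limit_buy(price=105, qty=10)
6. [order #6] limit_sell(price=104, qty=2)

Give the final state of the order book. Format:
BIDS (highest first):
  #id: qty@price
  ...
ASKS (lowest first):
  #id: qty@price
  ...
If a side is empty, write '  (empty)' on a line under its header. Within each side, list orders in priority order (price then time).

After op 1 [order #1] limit_buy(price=98, qty=10): fills=none; bids=[#1:10@98] asks=[-]
After op 2 [order #2] limit_buy(price=103, qty=8): fills=none; bids=[#2:8@103 #1:10@98] asks=[-]
After op 3 [order #3] limit_buy(price=100, qty=8): fills=none; bids=[#2:8@103 #3:8@100 #1:10@98] asks=[-]
After op 4 [order #4] market_buy(qty=1): fills=none; bids=[#2:8@103 #3:8@100 #1:10@98] asks=[-]
After op 5 [order #5] limit_buy(price=105, qty=10): fills=none; bids=[#5:10@105 #2:8@103 #3:8@100 #1:10@98] asks=[-]
After op 6 [order #6] limit_sell(price=104, qty=2): fills=#5x#6:2@105; bids=[#5:8@105 #2:8@103 #3:8@100 #1:10@98] asks=[-]

Answer: BIDS (highest first):
  #5: 8@105
  #2: 8@103
  #3: 8@100
  #1: 10@98
ASKS (lowest first):
  (empty)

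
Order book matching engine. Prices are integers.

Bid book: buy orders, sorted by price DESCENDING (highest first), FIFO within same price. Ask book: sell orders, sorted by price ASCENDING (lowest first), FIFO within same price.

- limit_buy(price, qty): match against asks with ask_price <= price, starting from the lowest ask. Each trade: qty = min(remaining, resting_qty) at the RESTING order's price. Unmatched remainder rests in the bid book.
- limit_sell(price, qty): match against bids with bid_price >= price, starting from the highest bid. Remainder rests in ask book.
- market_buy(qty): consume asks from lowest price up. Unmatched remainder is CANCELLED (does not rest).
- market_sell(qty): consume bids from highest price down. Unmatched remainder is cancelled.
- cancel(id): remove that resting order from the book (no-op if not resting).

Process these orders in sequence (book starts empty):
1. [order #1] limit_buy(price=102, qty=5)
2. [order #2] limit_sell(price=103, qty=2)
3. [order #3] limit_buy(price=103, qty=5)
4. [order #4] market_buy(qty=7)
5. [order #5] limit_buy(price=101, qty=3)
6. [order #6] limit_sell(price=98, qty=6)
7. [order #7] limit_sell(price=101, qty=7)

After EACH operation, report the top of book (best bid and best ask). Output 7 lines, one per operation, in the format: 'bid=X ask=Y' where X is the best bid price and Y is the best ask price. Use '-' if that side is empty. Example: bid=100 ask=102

After op 1 [order #1] limit_buy(price=102, qty=5): fills=none; bids=[#1:5@102] asks=[-]
After op 2 [order #2] limit_sell(price=103, qty=2): fills=none; bids=[#1:5@102] asks=[#2:2@103]
After op 3 [order #3] limit_buy(price=103, qty=5): fills=#3x#2:2@103; bids=[#3:3@103 #1:5@102] asks=[-]
After op 4 [order #4] market_buy(qty=7): fills=none; bids=[#3:3@103 #1:5@102] asks=[-]
After op 5 [order #5] limit_buy(price=101, qty=3): fills=none; bids=[#3:3@103 #1:5@102 #5:3@101] asks=[-]
After op 6 [order #6] limit_sell(price=98, qty=6): fills=#3x#6:3@103 #1x#6:3@102; bids=[#1:2@102 #5:3@101] asks=[-]
After op 7 [order #7] limit_sell(price=101, qty=7): fills=#1x#7:2@102 #5x#7:3@101; bids=[-] asks=[#7:2@101]

Answer: bid=102 ask=-
bid=102 ask=103
bid=103 ask=-
bid=103 ask=-
bid=103 ask=-
bid=102 ask=-
bid=- ask=101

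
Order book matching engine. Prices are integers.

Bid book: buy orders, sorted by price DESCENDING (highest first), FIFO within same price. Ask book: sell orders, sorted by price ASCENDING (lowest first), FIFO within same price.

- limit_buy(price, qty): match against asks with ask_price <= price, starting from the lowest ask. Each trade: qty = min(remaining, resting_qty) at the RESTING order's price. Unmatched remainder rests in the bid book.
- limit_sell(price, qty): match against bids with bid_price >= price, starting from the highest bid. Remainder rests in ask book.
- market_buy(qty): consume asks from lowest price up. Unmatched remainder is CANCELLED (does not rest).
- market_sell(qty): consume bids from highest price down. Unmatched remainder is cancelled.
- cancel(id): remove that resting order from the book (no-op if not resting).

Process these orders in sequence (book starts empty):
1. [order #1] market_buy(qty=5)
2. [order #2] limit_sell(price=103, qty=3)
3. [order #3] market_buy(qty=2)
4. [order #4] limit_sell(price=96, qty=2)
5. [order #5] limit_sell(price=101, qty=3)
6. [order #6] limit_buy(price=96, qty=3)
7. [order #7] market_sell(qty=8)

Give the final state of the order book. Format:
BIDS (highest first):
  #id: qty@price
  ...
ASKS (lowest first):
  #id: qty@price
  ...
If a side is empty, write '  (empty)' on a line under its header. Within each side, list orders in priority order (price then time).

After op 1 [order #1] market_buy(qty=5): fills=none; bids=[-] asks=[-]
After op 2 [order #2] limit_sell(price=103, qty=3): fills=none; bids=[-] asks=[#2:3@103]
After op 3 [order #3] market_buy(qty=2): fills=#3x#2:2@103; bids=[-] asks=[#2:1@103]
After op 4 [order #4] limit_sell(price=96, qty=2): fills=none; bids=[-] asks=[#4:2@96 #2:1@103]
After op 5 [order #5] limit_sell(price=101, qty=3): fills=none; bids=[-] asks=[#4:2@96 #5:3@101 #2:1@103]
After op 6 [order #6] limit_buy(price=96, qty=3): fills=#6x#4:2@96; bids=[#6:1@96] asks=[#5:3@101 #2:1@103]
After op 7 [order #7] market_sell(qty=8): fills=#6x#7:1@96; bids=[-] asks=[#5:3@101 #2:1@103]

Answer: BIDS (highest first):
  (empty)
ASKS (lowest first):
  #5: 3@101
  #2: 1@103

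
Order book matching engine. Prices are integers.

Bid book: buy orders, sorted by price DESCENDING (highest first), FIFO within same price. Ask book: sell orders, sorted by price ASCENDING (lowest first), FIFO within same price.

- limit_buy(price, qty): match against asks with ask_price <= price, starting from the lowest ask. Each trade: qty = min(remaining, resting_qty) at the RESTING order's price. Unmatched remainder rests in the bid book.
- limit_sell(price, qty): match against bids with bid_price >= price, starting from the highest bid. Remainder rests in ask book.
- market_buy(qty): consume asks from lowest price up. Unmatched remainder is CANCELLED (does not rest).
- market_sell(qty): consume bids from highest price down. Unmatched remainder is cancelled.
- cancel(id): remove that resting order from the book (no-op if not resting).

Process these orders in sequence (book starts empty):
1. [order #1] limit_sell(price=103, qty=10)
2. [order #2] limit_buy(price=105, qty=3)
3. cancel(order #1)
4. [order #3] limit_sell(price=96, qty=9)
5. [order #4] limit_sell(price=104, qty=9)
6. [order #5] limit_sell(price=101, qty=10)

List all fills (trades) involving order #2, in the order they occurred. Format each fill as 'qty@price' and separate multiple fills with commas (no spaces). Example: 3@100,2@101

Answer: 3@103

Derivation:
After op 1 [order #1] limit_sell(price=103, qty=10): fills=none; bids=[-] asks=[#1:10@103]
After op 2 [order #2] limit_buy(price=105, qty=3): fills=#2x#1:3@103; bids=[-] asks=[#1:7@103]
After op 3 cancel(order #1): fills=none; bids=[-] asks=[-]
After op 4 [order #3] limit_sell(price=96, qty=9): fills=none; bids=[-] asks=[#3:9@96]
After op 5 [order #4] limit_sell(price=104, qty=9): fills=none; bids=[-] asks=[#3:9@96 #4:9@104]
After op 6 [order #5] limit_sell(price=101, qty=10): fills=none; bids=[-] asks=[#3:9@96 #5:10@101 #4:9@104]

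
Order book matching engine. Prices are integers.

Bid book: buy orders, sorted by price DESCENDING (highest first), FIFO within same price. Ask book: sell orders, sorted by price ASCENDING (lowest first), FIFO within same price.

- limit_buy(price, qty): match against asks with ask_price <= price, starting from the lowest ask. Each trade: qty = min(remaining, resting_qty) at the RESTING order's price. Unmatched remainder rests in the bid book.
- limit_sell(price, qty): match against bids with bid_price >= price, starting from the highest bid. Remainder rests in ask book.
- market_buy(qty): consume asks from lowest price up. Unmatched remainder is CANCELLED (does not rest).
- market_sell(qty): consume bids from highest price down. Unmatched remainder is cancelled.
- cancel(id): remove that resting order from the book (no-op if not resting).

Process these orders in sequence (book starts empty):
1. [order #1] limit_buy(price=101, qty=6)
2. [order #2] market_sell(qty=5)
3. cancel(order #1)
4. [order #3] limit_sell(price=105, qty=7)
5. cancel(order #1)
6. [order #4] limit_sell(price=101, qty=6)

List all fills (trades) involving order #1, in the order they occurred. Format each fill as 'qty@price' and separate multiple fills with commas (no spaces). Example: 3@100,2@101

Answer: 5@101

Derivation:
After op 1 [order #1] limit_buy(price=101, qty=6): fills=none; bids=[#1:6@101] asks=[-]
After op 2 [order #2] market_sell(qty=5): fills=#1x#2:5@101; bids=[#1:1@101] asks=[-]
After op 3 cancel(order #1): fills=none; bids=[-] asks=[-]
After op 4 [order #3] limit_sell(price=105, qty=7): fills=none; bids=[-] asks=[#3:7@105]
After op 5 cancel(order #1): fills=none; bids=[-] asks=[#3:7@105]
After op 6 [order #4] limit_sell(price=101, qty=6): fills=none; bids=[-] asks=[#4:6@101 #3:7@105]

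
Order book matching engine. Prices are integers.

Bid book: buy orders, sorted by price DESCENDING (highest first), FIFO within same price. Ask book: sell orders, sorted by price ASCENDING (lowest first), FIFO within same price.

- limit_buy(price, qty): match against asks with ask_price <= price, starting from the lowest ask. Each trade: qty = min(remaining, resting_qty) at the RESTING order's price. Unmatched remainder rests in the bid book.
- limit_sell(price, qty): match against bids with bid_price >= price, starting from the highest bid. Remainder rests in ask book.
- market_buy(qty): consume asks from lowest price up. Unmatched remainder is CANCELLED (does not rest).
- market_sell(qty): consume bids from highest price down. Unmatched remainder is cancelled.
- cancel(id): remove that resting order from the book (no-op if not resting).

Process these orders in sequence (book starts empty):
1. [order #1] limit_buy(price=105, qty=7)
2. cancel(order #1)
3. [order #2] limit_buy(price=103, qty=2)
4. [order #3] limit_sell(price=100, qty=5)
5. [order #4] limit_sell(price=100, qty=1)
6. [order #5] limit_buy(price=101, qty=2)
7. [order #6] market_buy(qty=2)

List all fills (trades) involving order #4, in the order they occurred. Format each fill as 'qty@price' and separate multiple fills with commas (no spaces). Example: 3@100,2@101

Answer: 1@100

Derivation:
After op 1 [order #1] limit_buy(price=105, qty=7): fills=none; bids=[#1:7@105] asks=[-]
After op 2 cancel(order #1): fills=none; bids=[-] asks=[-]
After op 3 [order #2] limit_buy(price=103, qty=2): fills=none; bids=[#2:2@103] asks=[-]
After op 4 [order #3] limit_sell(price=100, qty=5): fills=#2x#3:2@103; bids=[-] asks=[#3:3@100]
After op 5 [order #4] limit_sell(price=100, qty=1): fills=none; bids=[-] asks=[#3:3@100 #4:1@100]
After op 6 [order #5] limit_buy(price=101, qty=2): fills=#5x#3:2@100; bids=[-] asks=[#3:1@100 #4:1@100]
After op 7 [order #6] market_buy(qty=2): fills=#6x#3:1@100 #6x#4:1@100; bids=[-] asks=[-]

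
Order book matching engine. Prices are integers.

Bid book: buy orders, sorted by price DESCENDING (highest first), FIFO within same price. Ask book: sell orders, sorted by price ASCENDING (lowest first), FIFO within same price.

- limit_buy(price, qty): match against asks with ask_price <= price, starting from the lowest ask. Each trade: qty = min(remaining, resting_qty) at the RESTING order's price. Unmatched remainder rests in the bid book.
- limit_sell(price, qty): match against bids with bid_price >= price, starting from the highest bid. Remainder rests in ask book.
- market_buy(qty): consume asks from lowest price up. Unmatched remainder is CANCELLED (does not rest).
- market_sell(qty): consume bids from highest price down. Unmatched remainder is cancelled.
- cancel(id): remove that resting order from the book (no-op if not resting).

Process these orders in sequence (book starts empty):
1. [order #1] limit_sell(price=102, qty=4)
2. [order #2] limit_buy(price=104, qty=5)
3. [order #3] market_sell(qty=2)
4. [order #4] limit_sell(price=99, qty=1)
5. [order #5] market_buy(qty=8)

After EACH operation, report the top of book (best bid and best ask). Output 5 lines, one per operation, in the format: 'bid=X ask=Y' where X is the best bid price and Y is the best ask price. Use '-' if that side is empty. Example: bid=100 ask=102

After op 1 [order #1] limit_sell(price=102, qty=4): fills=none; bids=[-] asks=[#1:4@102]
After op 2 [order #2] limit_buy(price=104, qty=5): fills=#2x#1:4@102; bids=[#2:1@104] asks=[-]
After op 3 [order #3] market_sell(qty=2): fills=#2x#3:1@104; bids=[-] asks=[-]
After op 4 [order #4] limit_sell(price=99, qty=1): fills=none; bids=[-] asks=[#4:1@99]
After op 5 [order #5] market_buy(qty=8): fills=#5x#4:1@99; bids=[-] asks=[-]

Answer: bid=- ask=102
bid=104 ask=-
bid=- ask=-
bid=- ask=99
bid=- ask=-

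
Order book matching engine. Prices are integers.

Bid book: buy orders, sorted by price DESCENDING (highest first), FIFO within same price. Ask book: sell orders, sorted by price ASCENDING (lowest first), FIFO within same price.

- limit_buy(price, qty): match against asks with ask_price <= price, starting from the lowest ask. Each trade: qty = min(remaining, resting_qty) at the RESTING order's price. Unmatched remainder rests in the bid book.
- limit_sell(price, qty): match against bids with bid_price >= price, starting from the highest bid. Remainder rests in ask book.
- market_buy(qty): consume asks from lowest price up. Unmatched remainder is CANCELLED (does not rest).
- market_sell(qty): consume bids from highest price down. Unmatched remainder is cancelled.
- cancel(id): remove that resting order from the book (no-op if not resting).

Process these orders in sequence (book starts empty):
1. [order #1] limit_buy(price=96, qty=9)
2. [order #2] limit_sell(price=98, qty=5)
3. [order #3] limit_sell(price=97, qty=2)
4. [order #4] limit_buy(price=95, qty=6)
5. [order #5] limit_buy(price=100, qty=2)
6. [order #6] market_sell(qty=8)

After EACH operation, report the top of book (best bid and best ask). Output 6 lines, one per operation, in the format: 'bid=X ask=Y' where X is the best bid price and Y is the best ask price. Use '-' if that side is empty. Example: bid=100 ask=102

After op 1 [order #1] limit_buy(price=96, qty=9): fills=none; bids=[#1:9@96] asks=[-]
After op 2 [order #2] limit_sell(price=98, qty=5): fills=none; bids=[#1:9@96] asks=[#2:5@98]
After op 3 [order #3] limit_sell(price=97, qty=2): fills=none; bids=[#1:9@96] asks=[#3:2@97 #2:5@98]
After op 4 [order #4] limit_buy(price=95, qty=6): fills=none; bids=[#1:9@96 #4:6@95] asks=[#3:2@97 #2:5@98]
After op 5 [order #5] limit_buy(price=100, qty=2): fills=#5x#3:2@97; bids=[#1:9@96 #4:6@95] asks=[#2:5@98]
After op 6 [order #6] market_sell(qty=8): fills=#1x#6:8@96; bids=[#1:1@96 #4:6@95] asks=[#2:5@98]

Answer: bid=96 ask=-
bid=96 ask=98
bid=96 ask=97
bid=96 ask=97
bid=96 ask=98
bid=96 ask=98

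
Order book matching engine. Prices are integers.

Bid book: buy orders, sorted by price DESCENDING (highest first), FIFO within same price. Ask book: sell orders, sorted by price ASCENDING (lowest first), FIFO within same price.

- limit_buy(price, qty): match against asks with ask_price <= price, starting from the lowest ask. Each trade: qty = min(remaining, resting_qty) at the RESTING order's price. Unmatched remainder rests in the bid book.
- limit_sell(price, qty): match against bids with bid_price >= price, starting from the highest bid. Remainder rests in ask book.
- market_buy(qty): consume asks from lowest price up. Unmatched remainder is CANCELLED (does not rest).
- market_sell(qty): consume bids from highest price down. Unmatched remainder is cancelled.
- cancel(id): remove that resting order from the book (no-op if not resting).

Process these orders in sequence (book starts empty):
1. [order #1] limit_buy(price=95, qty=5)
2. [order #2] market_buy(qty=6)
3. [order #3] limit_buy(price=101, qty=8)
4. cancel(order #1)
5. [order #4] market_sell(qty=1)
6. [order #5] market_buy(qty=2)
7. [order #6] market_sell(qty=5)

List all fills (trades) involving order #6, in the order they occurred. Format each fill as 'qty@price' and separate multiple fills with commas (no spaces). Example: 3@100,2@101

After op 1 [order #1] limit_buy(price=95, qty=5): fills=none; bids=[#1:5@95] asks=[-]
After op 2 [order #2] market_buy(qty=6): fills=none; bids=[#1:5@95] asks=[-]
After op 3 [order #3] limit_buy(price=101, qty=8): fills=none; bids=[#3:8@101 #1:5@95] asks=[-]
After op 4 cancel(order #1): fills=none; bids=[#3:8@101] asks=[-]
After op 5 [order #4] market_sell(qty=1): fills=#3x#4:1@101; bids=[#3:7@101] asks=[-]
After op 6 [order #5] market_buy(qty=2): fills=none; bids=[#3:7@101] asks=[-]
After op 7 [order #6] market_sell(qty=5): fills=#3x#6:5@101; bids=[#3:2@101] asks=[-]

Answer: 5@101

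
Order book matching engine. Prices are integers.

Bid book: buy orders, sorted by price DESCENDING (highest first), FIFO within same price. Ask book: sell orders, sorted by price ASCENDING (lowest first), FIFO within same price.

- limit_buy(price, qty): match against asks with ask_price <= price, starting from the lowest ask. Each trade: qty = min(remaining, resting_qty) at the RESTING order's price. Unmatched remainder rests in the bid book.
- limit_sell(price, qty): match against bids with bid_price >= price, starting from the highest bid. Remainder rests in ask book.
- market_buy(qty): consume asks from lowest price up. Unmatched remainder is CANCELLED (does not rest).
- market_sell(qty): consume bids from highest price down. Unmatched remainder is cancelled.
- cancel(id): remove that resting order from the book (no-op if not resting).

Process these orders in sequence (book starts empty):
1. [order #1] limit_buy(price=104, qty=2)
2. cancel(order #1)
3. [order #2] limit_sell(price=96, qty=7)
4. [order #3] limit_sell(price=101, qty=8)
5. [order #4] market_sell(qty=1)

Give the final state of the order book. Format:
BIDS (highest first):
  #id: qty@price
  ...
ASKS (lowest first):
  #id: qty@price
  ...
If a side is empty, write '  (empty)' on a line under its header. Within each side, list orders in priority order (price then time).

Answer: BIDS (highest first):
  (empty)
ASKS (lowest first):
  #2: 7@96
  #3: 8@101

Derivation:
After op 1 [order #1] limit_buy(price=104, qty=2): fills=none; bids=[#1:2@104] asks=[-]
After op 2 cancel(order #1): fills=none; bids=[-] asks=[-]
After op 3 [order #2] limit_sell(price=96, qty=7): fills=none; bids=[-] asks=[#2:7@96]
After op 4 [order #3] limit_sell(price=101, qty=8): fills=none; bids=[-] asks=[#2:7@96 #3:8@101]
After op 5 [order #4] market_sell(qty=1): fills=none; bids=[-] asks=[#2:7@96 #3:8@101]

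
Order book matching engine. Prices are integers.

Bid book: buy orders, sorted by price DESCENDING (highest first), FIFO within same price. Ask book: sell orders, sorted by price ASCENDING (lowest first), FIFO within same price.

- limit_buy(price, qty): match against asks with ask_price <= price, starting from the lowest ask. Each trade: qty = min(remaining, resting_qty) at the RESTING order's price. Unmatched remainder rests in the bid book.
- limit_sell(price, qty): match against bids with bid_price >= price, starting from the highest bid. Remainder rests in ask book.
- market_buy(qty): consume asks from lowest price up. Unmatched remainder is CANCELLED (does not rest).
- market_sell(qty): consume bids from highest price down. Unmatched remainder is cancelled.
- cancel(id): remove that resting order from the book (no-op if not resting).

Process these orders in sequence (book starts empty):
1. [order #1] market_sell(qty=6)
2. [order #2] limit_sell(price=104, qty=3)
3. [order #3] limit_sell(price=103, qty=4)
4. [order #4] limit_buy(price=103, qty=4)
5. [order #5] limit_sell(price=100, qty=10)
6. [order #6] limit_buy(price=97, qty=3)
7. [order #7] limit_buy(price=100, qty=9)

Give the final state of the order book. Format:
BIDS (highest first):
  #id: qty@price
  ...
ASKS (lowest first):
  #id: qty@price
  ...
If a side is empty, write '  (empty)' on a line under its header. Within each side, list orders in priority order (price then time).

Answer: BIDS (highest first):
  #6: 3@97
ASKS (lowest first):
  #5: 1@100
  #2: 3@104

Derivation:
After op 1 [order #1] market_sell(qty=6): fills=none; bids=[-] asks=[-]
After op 2 [order #2] limit_sell(price=104, qty=3): fills=none; bids=[-] asks=[#2:3@104]
After op 3 [order #3] limit_sell(price=103, qty=4): fills=none; bids=[-] asks=[#3:4@103 #2:3@104]
After op 4 [order #4] limit_buy(price=103, qty=4): fills=#4x#3:4@103; bids=[-] asks=[#2:3@104]
After op 5 [order #5] limit_sell(price=100, qty=10): fills=none; bids=[-] asks=[#5:10@100 #2:3@104]
After op 6 [order #6] limit_buy(price=97, qty=3): fills=none; bids=[#6:3@97] asks=[#5:10@100 #2:3@104]
After op 7 [order #7] limit_buy(price=100, qty=9): fills=#7x#5:9@100; bids=[#6:3@97] asks=[#5:1@100 #2:3@104]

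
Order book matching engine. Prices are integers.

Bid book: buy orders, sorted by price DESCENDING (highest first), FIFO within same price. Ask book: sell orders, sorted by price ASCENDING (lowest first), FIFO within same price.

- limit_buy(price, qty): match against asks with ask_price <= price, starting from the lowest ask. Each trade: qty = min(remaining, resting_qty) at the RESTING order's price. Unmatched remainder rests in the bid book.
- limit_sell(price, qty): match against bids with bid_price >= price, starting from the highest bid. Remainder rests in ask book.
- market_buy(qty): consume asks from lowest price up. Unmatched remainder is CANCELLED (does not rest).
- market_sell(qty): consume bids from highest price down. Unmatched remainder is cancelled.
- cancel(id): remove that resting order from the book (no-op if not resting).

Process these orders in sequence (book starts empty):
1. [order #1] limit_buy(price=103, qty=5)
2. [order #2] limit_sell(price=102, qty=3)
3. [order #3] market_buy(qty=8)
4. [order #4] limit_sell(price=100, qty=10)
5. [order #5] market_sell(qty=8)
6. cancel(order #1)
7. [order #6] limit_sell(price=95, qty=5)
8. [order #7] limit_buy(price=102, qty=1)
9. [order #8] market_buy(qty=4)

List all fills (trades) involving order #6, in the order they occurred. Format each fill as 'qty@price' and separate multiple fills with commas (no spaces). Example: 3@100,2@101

Answer: 1@95,4@95

Derivation:
After op 1 [order #1] limit_buy(price=103, qty=5): fills=none; bids=[#1:5@103] asks=[-]
After op 2 [order #2] limit_sell(price=102, qty=3): fills=#1x#2:3@103; bids=[#1:2@103] asks=[-]
After op 3 [order #3] market_buy(qty=8): fills=none; bids=[#1:2@103] asks=[-]
After op 4 [order #4] limit_sell(price=100, qty=10): fills=#1x#4:2@103; bids=[-] asks=[#4:8@100]
After op 5 [order #5] market_sell(qty=8): fills=none; bids=[-] asks=[#4:8@100]
After op 6 cancel(order #1): fills=none; bids=[-] asks=[#4:8@100]
After op 7 [order #6] limit_sell(price=95, qty=5): fills=none; bids=[-] asks=[#6:5@95 #4:8@100]
After op 8 [order #7] limit_buy(price=102, qty=1): fills=#7x#6:1@95; bids=[-] asks=[#6:4@95 #4:8@100]
After op 9 [order #8] market_buy(qty=4): fills=#8x#6:4@95; bids=[-] asks=[#4:8@100]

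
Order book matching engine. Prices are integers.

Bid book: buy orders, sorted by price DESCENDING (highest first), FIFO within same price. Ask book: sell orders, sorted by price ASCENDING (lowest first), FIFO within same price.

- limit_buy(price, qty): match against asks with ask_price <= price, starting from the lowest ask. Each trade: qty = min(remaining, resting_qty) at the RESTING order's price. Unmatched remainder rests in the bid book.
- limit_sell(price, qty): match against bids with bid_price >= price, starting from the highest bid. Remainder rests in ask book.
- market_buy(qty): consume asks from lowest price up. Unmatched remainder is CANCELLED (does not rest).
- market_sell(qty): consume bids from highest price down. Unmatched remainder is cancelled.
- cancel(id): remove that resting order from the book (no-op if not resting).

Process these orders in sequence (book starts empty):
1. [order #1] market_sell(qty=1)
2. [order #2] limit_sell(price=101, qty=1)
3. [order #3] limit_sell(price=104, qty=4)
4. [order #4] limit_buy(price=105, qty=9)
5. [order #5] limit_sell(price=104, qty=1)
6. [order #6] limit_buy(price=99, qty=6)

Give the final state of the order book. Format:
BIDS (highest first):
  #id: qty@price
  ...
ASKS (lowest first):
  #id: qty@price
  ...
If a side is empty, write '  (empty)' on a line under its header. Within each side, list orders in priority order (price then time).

After op 1 [order #1] market_sell(qty=1): fills=none; bids=[-] asks=[-]
After op 2 [order #2] limit_sell(price=101, qty=1): fills=none; bids=[-] asks=[#2:1@101]
After op 3 [order #3] limit_sell(price=104, qty=4): fills=none; bids=[-] asks=[#2:1@101 #3:4@104]
After op 4 [order #4] limit_buy(price=105, qty=9): fills=#4x#2:1@101 #4x#3:4@104; bids=[#4:4@105] asks=[-]
After op 5 [order #5] limit_sell(price=104, qty=1): fills=#4x#5:1@105; bids=[#4:3@105] asks=[-]
After op 6 [order #6] limit_buy(price=99, qty=6): fills=none; bids=[#4:3@105 #6:6@99] asks=[-]

Answer: BIDS (highest first):
  #4: 3@105
  #6: 6@99
ASKS (lowest first):
  (empty)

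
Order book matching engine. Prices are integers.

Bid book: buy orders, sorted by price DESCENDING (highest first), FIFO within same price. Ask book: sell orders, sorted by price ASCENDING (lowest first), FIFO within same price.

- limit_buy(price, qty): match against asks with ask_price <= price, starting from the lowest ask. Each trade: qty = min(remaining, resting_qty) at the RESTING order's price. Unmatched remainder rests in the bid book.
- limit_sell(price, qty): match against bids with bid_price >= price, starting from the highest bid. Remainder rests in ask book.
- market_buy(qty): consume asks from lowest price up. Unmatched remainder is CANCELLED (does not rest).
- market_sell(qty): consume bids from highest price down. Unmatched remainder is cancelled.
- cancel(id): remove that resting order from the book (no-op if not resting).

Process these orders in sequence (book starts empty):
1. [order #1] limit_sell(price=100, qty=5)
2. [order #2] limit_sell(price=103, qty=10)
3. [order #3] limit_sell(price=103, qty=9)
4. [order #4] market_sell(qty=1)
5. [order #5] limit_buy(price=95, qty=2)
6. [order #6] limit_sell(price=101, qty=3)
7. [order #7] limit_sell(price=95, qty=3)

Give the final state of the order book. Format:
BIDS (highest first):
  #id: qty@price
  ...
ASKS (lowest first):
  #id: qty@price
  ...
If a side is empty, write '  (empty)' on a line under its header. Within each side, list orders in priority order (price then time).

After op 1 [order #1] limit_sell(price=100, qty=5): fills=none; bids=[-] asks=[#1:5@100]
After op 2 [order #2] limit_sell(price=103, qty=10): fills=none; bids=[-] asks=[#1:5@100 #2:10@103]
After op 3 [order #3] limit_sell(price=103, qty=9): fills=none; bids=[-] asks=[#1:5@100 #2:10@103 #3:9@103]
After op 4 [order #4] market_sell(qty=1): fills=none; bids=[-] asks=[#1:5@100 #2:10@103 #3:9@103]
After op 5 [order #5] limit_buy(price=95, qty=2): fills=none; bids=[#5:2@95] asks=[#1:5@100 #2:10@103 #3:9@103]
After op 6 [order #6] limit_sell(price=101, qty=3): fills=none; bids=[#5:2@95] asks=[#1:5@100 #6:3@101 #2:10@103 #3:9@103]
After op 7 [order #7] limit_sell(price=95, qty=3): fills=#5x#7:2@95; bids=[-] asks=[#7:1@95 #1:5@100 #6:3@101 #2:10@103 #3:9@103]

Answer: BIDS (highest first):
  (empty)
ASKS (lowest first):
  #7: 1@95
  #1: 5@100
  #6: 3@101
  #2: 10@103
  #3: 9@103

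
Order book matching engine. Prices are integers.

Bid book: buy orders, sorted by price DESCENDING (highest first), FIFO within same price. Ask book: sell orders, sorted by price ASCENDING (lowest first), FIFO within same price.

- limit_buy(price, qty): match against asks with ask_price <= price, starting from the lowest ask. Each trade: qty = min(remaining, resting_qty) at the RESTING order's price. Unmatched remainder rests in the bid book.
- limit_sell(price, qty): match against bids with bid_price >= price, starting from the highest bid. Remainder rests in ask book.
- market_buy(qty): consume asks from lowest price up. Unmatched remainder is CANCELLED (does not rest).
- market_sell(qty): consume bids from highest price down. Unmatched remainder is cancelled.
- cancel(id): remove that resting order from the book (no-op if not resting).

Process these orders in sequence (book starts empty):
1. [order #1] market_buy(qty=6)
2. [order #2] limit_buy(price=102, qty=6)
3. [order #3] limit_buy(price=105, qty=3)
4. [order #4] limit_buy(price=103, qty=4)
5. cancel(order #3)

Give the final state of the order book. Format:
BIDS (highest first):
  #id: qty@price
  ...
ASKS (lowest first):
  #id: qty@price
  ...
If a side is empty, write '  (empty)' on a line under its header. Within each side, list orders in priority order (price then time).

After op 1 [order #1] market_buy(qty=6): fills=none; bids=[-] asks=[-]
After op 2 [order #2] limit_buy(price=102, qty=6): fills=none; bids=[#2:6@102] asks=[-]
After op 3 [order #3] limit_buy(price=105, qty=3): fills=none; bids=[#3:3@105 #2:6@102] asks=[-]
After op 4 [order #4] limit_buy(price=103, qty=4): fills=none; bids=[#3:3@105 #4:4@103 #2:6@102] asks=[-]
After op 5 cancel(order #3): fills=none; bids=[#4:4@103 #2:6@102] asks=[-]

Answer: BIDS (highest first):
  #4: 4@103
  #2: 6@102
ASKS (lowest first):
  (empty)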